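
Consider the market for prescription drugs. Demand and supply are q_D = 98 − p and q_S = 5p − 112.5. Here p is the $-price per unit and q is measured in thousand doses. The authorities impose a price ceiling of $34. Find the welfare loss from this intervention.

$17.60 thousand

In inverse form: demand p = 98 − q, supply p = 22.5 + 0.2q.
Competitive equilibrium: 98 − q = 22.5 + 0.2q → q* = 62.9167, p* = 35.0833.
At the ceiling p = 34, quantity supplied = (34 − 22.5)/0.2 = 57.5.
Willingness to pay at q' = 57.5: 98 − 1·57.5 = 40.5.
Δq = 62.9167 − 57.5 = 5.4167; wedge = 40.5 − 34 = 6.5.
Deadweight loss = ½ × 5.4167 × 6.5 = $17.60 thousand.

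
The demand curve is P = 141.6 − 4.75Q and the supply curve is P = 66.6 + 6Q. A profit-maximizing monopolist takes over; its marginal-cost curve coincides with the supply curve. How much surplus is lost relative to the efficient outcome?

24.57

Competitive equilibrium: 141.6 − 4.75Q = 66.6 + 6Q → Q* = 6.9767, P* = 108.4605.
Marginal revenue: MR = 141.6 − 9.5Q. Set MR = MC: 141.6 − 9.5Q = 66.6 + 6Q → Q_m = 4.8387.
Price P_m = 141.6 − 4.75·4.8387 = 118.6162; MC(Q_m) = 66.6 + 6·4.8387 = 95.6322.
Competitive Q* = 6.9767, so ΔQ = 2.138; wedge = 118.6162 − 95.6322 = 22.984.
Welfare loss = ½ × 2.138 × 22.984 = 24.57.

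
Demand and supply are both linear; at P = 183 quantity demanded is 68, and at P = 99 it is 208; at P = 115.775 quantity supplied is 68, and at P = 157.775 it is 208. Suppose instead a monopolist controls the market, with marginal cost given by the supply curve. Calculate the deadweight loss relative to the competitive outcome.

Demand slope = (99 − 183)/(208 − 68) = −0.6, so P = 223.8 − 0.6Q.
Supply slope = (157.775 − 115.775)/(208 − 68) = 0.3, so P = 95.375 + 0.3Q.
Competitive equilibrium: 223.8 − 0.6Q = 95.375 + 0.3Q → Q* = 142.6944, P* = 138.1833.
Marginal revenue: MR = 223.8 − 1.2Q. Set MR = MC: 223.8 − 1.2Q = 95.375 + 0.3Q → Q_m = 85.6167.
Price P_m = 223.8 − 0.6·85.6167 = 172.43; MC(Q_m) = 95.375 + 0.3·85.6167 = 121.06.
Competitive Q* = 142.6944, so ΔQ = 57.0777; wedge = 172.43 − 121.06 = 51.37.
DWL = ½ × 57.0777 × 51.37 = 1466.04.

1466.04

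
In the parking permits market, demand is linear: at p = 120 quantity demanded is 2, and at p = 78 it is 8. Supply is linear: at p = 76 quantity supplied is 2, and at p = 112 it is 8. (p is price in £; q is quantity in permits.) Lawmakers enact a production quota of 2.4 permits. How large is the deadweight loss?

£57.90

Demand slope = (78 − 120)/(8 − 2) = −7, so p = 134 − 7q.
Supply slope = (112 − 76)/(8 − 2) = 6, so p = 64 + 6q.
Competitive equilibrium: 134 − 7q = 64 + 6q → q* = 5.3846, p* = 96.3077.
At q = 2.4: demand price = 134 − 7·2.4 = 117.2; supply price = 64 + 6·2.4 = 78.4.
Δq = 5.3846 − 2.4 = 2.9846; wedge = 117.2 − 78.4 = 38.8.
The triangle = ½ × 2.9846 × 38.8 = £57.90.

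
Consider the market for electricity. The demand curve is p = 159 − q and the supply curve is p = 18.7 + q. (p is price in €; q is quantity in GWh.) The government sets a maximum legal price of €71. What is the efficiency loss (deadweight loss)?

€318.62

Competitive equilibrium: 159 − q = 18.7 + q → q* = 70.15, p* = 88.85.
At the ceiling p = 71, quantity supplied = (71 − 18.7)/1 = 52.3.
Willingness to pay at q' = 52.3: 159 − 1·52.3 = 106.7.
Δq = 70.15 − 52.3 = 17.85; wedge = 106.7 − 71 = 35.7.
The triangle = ½ × 17.85 × 35.7 = €318.62.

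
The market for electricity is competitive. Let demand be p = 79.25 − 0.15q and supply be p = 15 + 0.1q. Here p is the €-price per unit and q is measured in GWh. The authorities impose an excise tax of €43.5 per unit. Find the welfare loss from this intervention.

€3784.50

Competitive equilibrium: 79.25 − 0.15q = 15 + 0.1q → q* = 257, p* = 40.7.
With the tax, the buyer price exceeds the seller price by 43.5: (79.25 − 0.15q) − (15 + 0.1q) = 43.5 → q' = 83.
Δq = 257 − 83 = 174; the wedge equals the tax, 43.5.
DWL = ½ × 174 × 43.5 = €3784.50.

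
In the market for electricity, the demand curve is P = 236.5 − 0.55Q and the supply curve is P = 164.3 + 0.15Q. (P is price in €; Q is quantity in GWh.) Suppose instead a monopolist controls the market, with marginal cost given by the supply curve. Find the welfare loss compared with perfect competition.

€720.86

Competitive equilibrium: 236.5 − 0.55Q = 164.3 + 0.15Q → Q* = 103.1429, P* = 179.7714.
Marginal revenue: MR = 236.5 − 1.1Q. Set MR = MC: 236.5 − 1.1Q = 164.3 + 0.15Q → Q_m = 57.76.
Price P_m = 236.5 − 0.55·57.76 = 204.732; MC(Q_m) = 164.3 + 0.15·57.76 = 172.964.
Competitive Q* = 103.1429, so ΔQ = 45.3829; wedge = 204.732 − 172.964 = 31.768.
The triangle = ½ × 45.3829 × 31.768 = €720.86.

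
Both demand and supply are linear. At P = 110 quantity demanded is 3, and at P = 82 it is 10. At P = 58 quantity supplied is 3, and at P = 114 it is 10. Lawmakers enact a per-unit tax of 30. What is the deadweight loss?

Demand slope = (82 − 110)/(10 − 3) = −4, so P = 122 − 4Q.
Supply slope = (114 − 58)/(10 − 3) = 8, so P = 34 + 8Q.
Competitive equilibrium: 122 − 4Q = 34 + 8Q → Q* = 7.3333, P* = 92.6667.
With the tax, the buyer price exceeds the seller price by 30: (122 − 4Q) − (34 + 8Q) = 30 → Q' = 4.8333.
ΔQ = 7.3333 − 4.8333 = 2.5; the wedge equals the tax, 30.
The triangle = ½ × 2.5 × 30 = 37.50.

37.50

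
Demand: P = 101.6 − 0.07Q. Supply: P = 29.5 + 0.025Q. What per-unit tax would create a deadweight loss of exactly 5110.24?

31.16

Competitive equilibrium: 101.6 − 0.07Q = 29.5 + 0.025Q → Q* = 758.9474, P* = 48.4737.
A tax t gives ΔQ = t/0.095 and wedge t, so DWL = t²/0.19.
t²/0.19 = 5110.24 → t² = 970.9456 → t = 31.16.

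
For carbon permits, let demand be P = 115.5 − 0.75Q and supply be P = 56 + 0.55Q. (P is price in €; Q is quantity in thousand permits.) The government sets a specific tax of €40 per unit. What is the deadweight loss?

€615.38 thousand

Competitive equilibrium: 115.5 − 0.75Q = 56 + 0.55Q → Q* = 45.7692, P* = 81.1731.
With the tax, the buyer price exceeds the seller price by 40: (115.5 − 0.75Q) − (56 + 0.55Q) = 40 → Q' = 15.
ΔQ = 45.7692 − 15 = 30.7692; the wedge equals the tax, 40.
Welfare loss = ½ × 30.7692 × 40 = €615.38 thousand.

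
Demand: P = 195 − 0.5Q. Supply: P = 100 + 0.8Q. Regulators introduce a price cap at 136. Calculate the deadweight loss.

512.40

Competitive equilibrium: 195 − 0.5Q = 100 + 0.8Q → Q* = 73.0769, P* = 158.4615.
At the ceiling P = 136, quantity supplied = (136 − 100)/0.8 = 45.
Willingness to pay at Q' = 45: 195 − 0.5·45 = 172.5.
ΔQ = 73.0769 − 45 = 28.0769; wedge = 172.5 − 136 = 36.5.
Deadweight loss = ½ × 28.0769 × 36.5 = 512.40.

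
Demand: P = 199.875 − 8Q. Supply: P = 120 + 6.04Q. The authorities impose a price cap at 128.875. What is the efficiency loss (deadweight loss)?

125

Competitive equilibrium: 199.875 − 8Q = 120 + 6.04Q → Q* = 5.6891, P* = 154.3622.
At the ceiling P = 128.875, quantity supplied = (128.875 − 120)/6.04 = 1.4694.
Willingness to pay at Q' = 1.4694: 199.875 − 8·1.4694 = 188.1198.
ΔQ = 5.6891 − 1.4694 = 4.2197; wedge = 188.1198 − 128.875 = 59.2448.
Welfare loss = ½ × 4.2197 × 59.2448 = 125.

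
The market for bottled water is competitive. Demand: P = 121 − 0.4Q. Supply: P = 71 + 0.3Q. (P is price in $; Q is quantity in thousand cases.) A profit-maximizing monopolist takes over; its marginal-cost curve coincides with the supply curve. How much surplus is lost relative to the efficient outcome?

$236.13 thousand

Competitive equilibrium: 121 − 0.4Q = 71 + 0.3Q → Q* = 71.4286, P* = 92.4286.
Marginal revenue: MR = 121 − 0.8Q. Set MR = MC: 121 − 0.8Q = 71 + 0.3Q → Q_m = 45.4545.
Price P_m = 121 − 0.4·45.4545 = 102.8182; MC(Q_m) = 71 + 0.3·45.4545 = 84.6364.
Competitive Q* = 71.4286, so ΔQ = 25.9741; wedge = 102.8182 − 84.6364 = 18.1818.
Welfare loss = ½ × 25.9741 × 18.1818 = $236.13 thousand.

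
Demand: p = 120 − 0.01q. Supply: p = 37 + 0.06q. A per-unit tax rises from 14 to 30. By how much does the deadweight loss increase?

5028.57

Competitive equilibrium: 120 − 0.01q = 37 + 0.06q → q* = 1185.7143, p* = 108.1429.
For a per-unit tax t: Δq = t/0.07, so DWL = ½·t·(t/0.07) = t²/0.14.
At t = 14: DWL = 1400. At t = 30: DWL = 6428.571.
Increase = 6428.571 − 1400 = 5028.57.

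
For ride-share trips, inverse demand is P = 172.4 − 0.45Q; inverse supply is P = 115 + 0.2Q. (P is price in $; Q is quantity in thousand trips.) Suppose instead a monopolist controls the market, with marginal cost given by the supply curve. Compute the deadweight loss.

$424.15 thousand

Competitive equilibrium: 172.4 − 0.45Q = 115 + 0.2Q → Q* = 88.3077, P* = 132.6615.
Marginal revenue: MR = 172.4 − 0.9Q. Set MR = MC: 172.4 − 0.9Q = 115 + 0.2Q → Q_m = 52.1818.
Price P_m = 172.4 − 0.45·52.1818 = 148.9182; MC(Q_m) = 115 + 0.2·52.1818 = 125.4364.
Competitive Q* = 88.3077, so ΔQ = 36.1259; wedge = 148.9182 − 125.4364 = 23.4818.
DWL = ½ × 36.1259 × 23.4818 = $424.15 thousand.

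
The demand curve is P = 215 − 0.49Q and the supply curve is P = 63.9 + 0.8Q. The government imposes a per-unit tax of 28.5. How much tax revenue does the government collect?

Competitive equilibrium: 215 − 0.49Q = 63.9 + 0.8Q → Q* = 117.13178, P* = 157.60543.
With the tax, the buyer price exceeds the seller price by 28.5: (215 − 0.49Q) − (63.9 + 0.8Q) = 28.5 → Q' = 95.03876.
Tax revenue = 28.5 × 95.03876 = 2708.60.

2708.60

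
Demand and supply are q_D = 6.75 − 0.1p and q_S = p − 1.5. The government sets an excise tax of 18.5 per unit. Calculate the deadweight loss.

15.56

In inverse form: demand p = 67.5 − 10q, supply p = 1.5 + q.
Competitive equilibrium: 67.5 − 10q = 1.5 + q → q* = 6, p* = 7.5.
With the tax, the buyer price exceeds the seller price by 18.5: (67.5 − 10q) − (1.5 + q) = 18.5 → q' = 4.3182.
Δq = 6 − 4.3182 = 1.6818; the wedge equals the tax, 18.5.
DWL = ½ × 1.6818 × 18.5 = 15.56.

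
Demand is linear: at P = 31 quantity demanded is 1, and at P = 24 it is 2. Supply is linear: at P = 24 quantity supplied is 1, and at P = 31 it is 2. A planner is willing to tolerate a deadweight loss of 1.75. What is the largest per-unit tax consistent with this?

Demand slope = (24 − 31)/(2 − 1) = −7, so P = 38 − 7Q.
Supply slope = (31 − 24)/(2 − 1) = 7, so P = 17 + 7Q.
Competitive equilibrium: 38 − 7Q = 17 + 7Q → Q* = 1.5, P* = 27.5.
A tax t gives ΔQ = t/14 and wedge t, so DWL = t²/28.
t²/28 = 1.75 → t² = 49 → t = 7.

7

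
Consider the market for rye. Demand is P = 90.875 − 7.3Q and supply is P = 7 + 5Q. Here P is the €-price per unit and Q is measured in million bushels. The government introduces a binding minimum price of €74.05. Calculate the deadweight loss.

€125.33 million

Competitive equilibrium: 90.875 − 7.3Q = 7 + 5Q → Q* = 6.8191, P* = 41.0955.
At the floor P = 74.05, quantity demanded = (90.875 − 74.05)/7.3 = 2.3048.
Sellers' marginal cost at Q' = 2.3048: 7 + 5·2.3048 = 18.524.
ΔQ = 6.8191 − 2.3048 = 4.5143; wedge = 74.05 − 18.524 = 55.526.
Deadweight loss = ½ × 4.5143 × 55.526 = €125.33 million.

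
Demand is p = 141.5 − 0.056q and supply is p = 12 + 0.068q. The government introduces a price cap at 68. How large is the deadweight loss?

3023.36

Competitive equilibrium: 141.5 − 0.056q = 12 + 0.068q → q* = 1044.3548, p* = 83.0161.
At the ceiling p = 68, quantity supplied = (68 − 12)/0.068 = 823.5294.
Willingness to pay at q' = 823.5294: 141.5 − 0.056·823.5294 = 95.3824.
Δq = 1044.3548 − 823.5294 = 220.8254; wedge = 95.3824 − 68 = 27.3824.
Welfare loss = ½ × 220.8254 × 27.3824 = 3023.36.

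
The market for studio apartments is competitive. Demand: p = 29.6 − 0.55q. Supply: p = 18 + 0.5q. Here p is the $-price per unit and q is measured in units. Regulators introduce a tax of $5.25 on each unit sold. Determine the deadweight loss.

Competitive equilibrium: 29.6 − 0.55q = 18 + 0.5q → q* = 11.0476, p* = 23.5238.
With the tax, the buyer price exceeds the seller price by 5.25: (29.6 − 0.55q) − (18 + 0.5q) = 5.25 → q' = 6.0476.
Δq = 11.0476 − 6.0476 = 5; the wedge equals the tax, 5.25.
The triangle = ½ × 5 × 5.25 = $13.125.

$13.125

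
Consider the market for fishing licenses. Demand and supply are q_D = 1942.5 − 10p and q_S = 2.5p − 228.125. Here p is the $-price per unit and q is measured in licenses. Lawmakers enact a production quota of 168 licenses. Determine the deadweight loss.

$361

In inverse form: demand p = 194.25 − 0.1q, supply p = 91.25 + 0.4q.
Competitive equilibrium: 194.25 − 0.1q = 91.25 + 0.4q → q* = 206, p* = 173.65.
At q = 168: demand price = 194.25 − 0.1·168 = 177.45; supply price = 91.25 + 0.4·168 = 158.45.
Δq = 206 − 168 = 38; wedge = 177.45 − 158.45 = 19.
DWL = ½ × 38 × 19 = $361.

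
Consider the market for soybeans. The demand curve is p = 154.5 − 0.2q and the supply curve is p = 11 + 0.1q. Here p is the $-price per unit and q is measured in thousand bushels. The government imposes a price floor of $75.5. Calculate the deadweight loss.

$1041.67 thousand

Competitive equilibrium: 154.5 − 0.2q = 11 + 0.1q → q* = 478.3333, p* = 58.8333.
At the floor p = 75.5, quantity demanded = (154.5 − 75.5)/0.2 = 395.
Sellers' marginal cost at q' = 395: 11 + 0.1·395 = 50.5.
Δq = 478.3333 − 395 = 83.3333; wedge = 75.5 − 50.5 = 25.
DWL = ½ × 83.3333 × 25 = $1041.67 thousand.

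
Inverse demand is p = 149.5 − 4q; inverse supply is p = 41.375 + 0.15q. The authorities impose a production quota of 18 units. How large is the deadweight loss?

134.61

Competitive equilibrium: 149.5 − 4q = 41.375 + 0.15q → q* = 26.0542, p* = 45.2831.
At q = 18: demand price = 149.5 − 4·18 = 77.5; supply price = 41.375 + 0.15·18 = 44.075.
Δq = 26.0542 − 18 = 8.0542; wedge = 77.5 − 44.075 = 33.425.
Deadweight loss = ½ × 8.0542 × 33.425 = 134.61.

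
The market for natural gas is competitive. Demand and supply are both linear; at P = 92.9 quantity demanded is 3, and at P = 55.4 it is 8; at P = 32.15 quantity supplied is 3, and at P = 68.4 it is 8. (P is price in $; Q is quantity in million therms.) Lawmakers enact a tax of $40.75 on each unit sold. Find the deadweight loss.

$56.29 million

Demand slope = (55.4 − 92.9)/(8 − 3) = −7.5, so P = 115.4 − 7.5Q.
Supply slope = (68.4 − 32.15)/(8 − 3) = 7.25, so P = 10.4 + 7.25Q.
Competitive equilibrium: 115.4 − 7.5Q = 10.4 + 7.25Q → Q* = 7.1186, P* = 62.0102.
With the tax, the buyer price exceeds the seller price by 40.75: (115.4 − 7.5Q) − (10.4 + 7.25Q) = 40.75 → Q' = 4.3559.
ΔQ = 7.1186 − 4.3559 = 2.7627; the wedge equals the tax, 40.75.
Welfare loss = ½ × 2.7627 × 40.75 = $56.29 million.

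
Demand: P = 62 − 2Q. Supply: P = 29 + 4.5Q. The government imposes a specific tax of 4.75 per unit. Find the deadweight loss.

1.74

Competitive equilibrium: 62 − 2Q = 29 + 4.5Q → Q* = 5.0769, P* = 51.8462.
With the tax, the buyer price exceeds the seller price by 4.75: (62 − 2Q) − (29 + 4.5Q) = 4.75 → Q' = 4.3462.
ΔQ = 5.0769 − 4.3462 = 0.7307; the wedge equals the tax, 4.75.
The triangle = ½ × 0.7307 × 4.75 = 1.74.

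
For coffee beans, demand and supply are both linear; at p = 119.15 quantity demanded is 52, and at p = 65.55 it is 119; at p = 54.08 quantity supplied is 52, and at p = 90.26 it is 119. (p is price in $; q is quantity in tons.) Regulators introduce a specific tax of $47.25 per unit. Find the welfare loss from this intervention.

$833.05

Demand slope = (65.55 − 119.15)/(119 − 52) = −0.8, so p = 160.75 − 0.8q.
Supply slope = (90.26 − 54.08)/(119 − 52) = 0.54, so p = 26 + 0.54q.
Competitive equilibrium: 160.75 − 0.8q = 26 + 0.54q → q* = 100.5597, p* = 80.3022.
With the tax, the buyer price exceeds the seller price by 47.25: (160.75 − 0.8q) − (26 + 0.54q) = 47.25 → q' = 65.2985.
Δq = 100.5597 − 65.2985 = 35.2612; the wedge equals the tax, 47.25.
The triangle = ½ × 35.2612 × 47.25 = $833.05.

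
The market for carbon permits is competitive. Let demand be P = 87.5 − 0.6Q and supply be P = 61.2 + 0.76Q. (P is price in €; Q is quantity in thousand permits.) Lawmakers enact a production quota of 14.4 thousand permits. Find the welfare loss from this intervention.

Competitive equilibrium: 87.5 − 0.6Q = 61.2 + 0.76Q → Q* = 19.3382, P* = 75.8971.
At Q = 14.4: demand price = 87.5 − 0.6·14.4 = 78.86; supply price = 61.2 + 0.76·14.4 = 72.144.
ΔQ = 19.3382 − 14.4 = 4.9382; wedge = 78.86 − 72.144 = 6.716.
Welfare loss = ½ × 4.9382 × 6.716 = €16.58 thousand.

€16.58 thousand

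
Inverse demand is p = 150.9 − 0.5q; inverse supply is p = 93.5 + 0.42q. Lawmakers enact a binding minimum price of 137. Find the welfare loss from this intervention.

550.42

Competitive equilibrium: 150.9 − 0.5q = 93.5 + 0.42q → q* = 62.3913, p* = 119.7043.
At the floor p = 137, quantity demanded = (150.9 − 137)/0.5 = 27.8.
Sellers' marginal cost at q' = 27.8: 93.5 + 0.42·27.8 = 105.176.
Δq = 62.3913 − 27.8 = 34.5913; wedge = 137 − 105.176 = 31.824.
DWL = ½ × 34.5913 × 31.824 = 550.42.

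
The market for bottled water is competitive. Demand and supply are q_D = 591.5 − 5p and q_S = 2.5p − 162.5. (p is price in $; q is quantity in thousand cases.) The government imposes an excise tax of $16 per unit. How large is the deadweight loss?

In inverse form: demand p = 118.3 − 0.2q, supply p = 65 + 0.4q.
Competitive equilibrium: 118.3 − 0.2q = 65 + 0.4q → q* = 88.8333, p* = 100.5333.
With the tax, the buyer price exceeds the seller price by 16: (118.3 − 0.2q) − (65 + 0.4q) = 16 → q' = 62.1667.
Δq = 88.8333 − 62.1667 = 26.6666; the wedge equals the tax, 16.
DWL = ½ × 26.6666 × 16 = $213.33 thousand.

$213.33 thousand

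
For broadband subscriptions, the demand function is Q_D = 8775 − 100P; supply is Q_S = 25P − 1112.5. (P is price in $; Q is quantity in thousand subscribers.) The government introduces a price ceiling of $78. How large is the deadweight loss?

$18.91 thousand

In inverse form: demand P = 87.75 − 0.01Q, supply P = 44.5 + 0.04Q.
Competitive equilibrium: 87.75 − 0.01Q = 44.5 + 0.04Q → Q* = 865, P* = 79.1.
At the ceiling P = 78, quantity supplied = (78 − 44.5)/0.04 = 837.5.
Willingness to pay at Q' = 837.5: 87.75 − 0.01·837.5 = 79.375.
ΔQ = 865 − 837.5 = 27.5; wedge = 79.375 − 78 = 1.375.
DWL = ½ × 27.5 × 1.375 = $18.91 thousand.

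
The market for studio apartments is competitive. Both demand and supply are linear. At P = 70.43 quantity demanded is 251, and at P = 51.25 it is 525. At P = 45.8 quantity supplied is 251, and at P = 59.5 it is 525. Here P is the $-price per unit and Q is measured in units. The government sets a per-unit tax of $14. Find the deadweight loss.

Demand slope = (51.25 − 70.43)/(525 − 251) = −0.07, so P = 88 − 0.07Q.
Supply slope = (59.5 − 45.8)/(525 − 251) = 0.05, so P = 33.25 + 0.05Q.
Competitive equilibrium: 88 − 0.07Q = 33.25 + 0.05Q → Q* = 456.25, P* = 56.0625.
With the tax, the buyer price exceeds the seller price by 14: (88 − 0.07Q) − (33.25 + 0.05Q) = 14 → Q' = 339.5833.
ΔQ = 456.25 − 339.5833 = 116.6667; the wedge equals the tax, 14.
The triangle = ½ × 116.6667 × 14 = $816.67.

$816.67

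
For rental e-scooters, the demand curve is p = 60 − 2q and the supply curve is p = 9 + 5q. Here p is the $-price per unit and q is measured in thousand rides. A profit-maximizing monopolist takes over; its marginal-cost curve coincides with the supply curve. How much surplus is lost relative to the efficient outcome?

Competitive equilibrium: 60 − 2q = 9 + 5q → q* = 7.2857, p* = 45.4286.
Marginal revenue: MR = 60 − 4q. Set MR = MC: 60 − 4q = 9 + 5q → q_m = 5.6667.
Price p_m = 60 − 2·5.6667 = 48.6666; MC(q_m) = 9 + 5·5.6667 = 37.3335.
Competitive q* = 7.2857, so Δq = 1.619; wedge = 48.6666 − 37.3335 = 11.3331.
Deadweight loss = ½ × 1.619 × 11.3331 = $9.17 thousand.

$9.17 thousand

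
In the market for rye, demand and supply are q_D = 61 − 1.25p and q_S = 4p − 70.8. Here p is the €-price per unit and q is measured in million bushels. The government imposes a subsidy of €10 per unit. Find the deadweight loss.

€47.62 million

In inverse form: demand p = 48.8 − 0.8q, supply p = 17.7 + 0.25q.
Competitive equilibrium: 48.8 − 0.8q = 17.7 + 0.25q → q* = 29.619, p* = 25.1048.
The subsidy lowers effective supply by 10: p = 7.7 + 0.25q.
New quantity: 48.8 − 0.8q = 7.7 + 0.25q → q' = 39.1429.
Overproduction Δq = 39.1429 − 29.619 = 9.5239; wedge = subsidy = 10.
Deadweight loss = ½ × 9.5239 × 10 = €47.62 million.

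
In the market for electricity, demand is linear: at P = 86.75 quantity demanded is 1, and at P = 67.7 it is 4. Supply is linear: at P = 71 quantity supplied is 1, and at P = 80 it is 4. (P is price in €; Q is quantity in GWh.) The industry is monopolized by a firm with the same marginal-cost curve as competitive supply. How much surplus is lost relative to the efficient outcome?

€5.51

Demand slope = (67.7 − 86.75)/(4 − 1) = −6.35, so P = 93.1 − 6.35Q.
Supply slope = (80 − 71)/(4 − 1) = 3, so P = 68 + 3Q.
Competitive equilibrium: 93.1 − 6.35Q = 68 + 3Q → Q* = 2.6845, P* = 76.0535.
Marginal revenue: MR = 93.1 − 12.7Q. Set MR = MC: 93.1 − 12.7Q = 68 + 3Q → Q_m = 1.5987.
Price P_m = 93.1 − 6.35·1.5987 = 82.9483; MC(Q_m) = 68 + 3·1.5987 = 72.7961.
Competitive Q* = 2.6845, so ΔQ = 1.0858; wedge = 82.9483 − 72.7961 = 10.1522.
DWL = ½ × 1.0858 × 10.1522 = €5.51.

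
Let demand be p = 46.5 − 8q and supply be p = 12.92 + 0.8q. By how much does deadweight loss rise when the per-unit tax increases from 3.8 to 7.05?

Competitive equilibrium: 46.5 − 8q = 12.92 + 0.8q → q* = 3.8159, p* = 15.9727.
For a per-unit tax t: Δq = t/8.8, so DWL = ½·t·(t/8.8) = t²/17.6.
At t = 3.8: DWL = 0.82. At t = 7.05: DWL = 2.824.
Increase = 2.824 − 0.82 = 2.

2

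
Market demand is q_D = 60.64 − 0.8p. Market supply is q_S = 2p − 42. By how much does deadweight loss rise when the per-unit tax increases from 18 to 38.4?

328.73

In inverse form: demand p = 75.8 − 1.25q, supply p = 21 + 0.5q.
Competitive equilibrium: 75.8 − 1.25q = 21 + 0.5q → q* = 31.3143, p* = 36.6571.
For a per-unit tax t: Δq = t/1.75, so DWL = ½·t·(t/1.75) = t²/3.5.
At t = 18: DWL = 92.571. At t = 38.4: DWL = 421.303.
Increase = 421.303 − 92.571 = 328.73.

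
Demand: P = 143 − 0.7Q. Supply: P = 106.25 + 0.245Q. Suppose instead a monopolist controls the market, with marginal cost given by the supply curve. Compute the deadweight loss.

129.39

Competitive equilibrium: 143 − 0.7Q = 106.25 + 0.245Q → Q* = 38.88889, P* = 115.77778.
Marginal revenue: MR = 143 − 1.4Q. Set MR = MC: 143 − 1.4Q = 106.25 + 0.245Q → Q_m = 22.34043.
Price P_m = 143 − 0.7·22.34043 = 127.3617; MC(Q_m) = 106.25 + 0.245·22.34043 = 111.72341.
Competitive Q* = 38.88889, so ΔQ = 16.54846; wedge = 127.3617 − 111.72341 = 15.63829.
Deadweight loss = ½ × 16.54846 × 15.63829 = 129.39.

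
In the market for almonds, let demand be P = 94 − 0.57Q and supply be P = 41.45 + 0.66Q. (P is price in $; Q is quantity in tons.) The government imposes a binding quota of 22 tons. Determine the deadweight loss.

$264.12

Competitive equilibrium: 94 − 0.57Q = 41.45 + 0.66Q → Q* = 42.7236, P* = 69.6476.
At Q = 22: demand price = 94 − 0.57·22 = 81.46; supply price = 41.45 + 0.66·22 = 55.97.
ΔQ = 42.7236 − 22 = 20.7236; wedge = 81.46 − 55.97 = 25.49.
Welfare loss = ½ × 20.7236 × 25.49 = $264.12.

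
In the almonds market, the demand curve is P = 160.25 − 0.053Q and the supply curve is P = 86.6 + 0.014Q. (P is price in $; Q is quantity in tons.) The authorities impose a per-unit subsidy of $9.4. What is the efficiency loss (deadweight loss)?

$659.40

Competitive equilibrium: 160.25 − 0.053Q = 86.6 + 0.014Q → Q* = 1099.2537, P* = 101.9896.
The subsidy lowers effective supply by 9.4: P = 77.2 + 0.014Q.
New quantity: 160.25 − 0.053Q = 77.2 + 0.014Q → Q' = 1239.5522.
Overproduction ΔQ = 1239.5522 − 1099.2537 = 140.2985; wedge = subsidy = 9.4.
Welfare loss = ½ × 140.2985 × 9.4 = $659.40.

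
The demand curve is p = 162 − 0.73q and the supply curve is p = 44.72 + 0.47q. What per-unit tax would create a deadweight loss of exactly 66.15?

12.6

Competitive equilibrium: 162 − 0.73q = 44.72 + 0.47q → q* = 97.7333, p* = 90.6547.
A tax t gives Δq = t/1.2 and wedge t, so DWL = t²/2.4.
t²/2.4 = 66.15 → t² = 158.76 → t = 12.6.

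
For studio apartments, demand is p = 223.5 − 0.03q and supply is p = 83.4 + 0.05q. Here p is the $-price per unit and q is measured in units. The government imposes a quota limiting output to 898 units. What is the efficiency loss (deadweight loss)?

$29121.42

Competitive equilibrium: 223.5 − 0.03q = 83.4 + 0.05q → q* = 1751.25, p* = 170.9625.
At q = 898: demand price = 223.5 − 0.03·898 = 196.56; supply price = 83.4 + 0.05·898 = 128.3.
Δq = 1751.25 − 898 = 853.25; wedge = 196.56 − 128.3 = 68.26.
Welfare loss = ½ × 853.25 × 68.26 = $29121.42.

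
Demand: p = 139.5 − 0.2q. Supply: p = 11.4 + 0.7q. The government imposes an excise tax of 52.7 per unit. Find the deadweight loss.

1542.94

Competitive equilibrium: 139.5 − 0.2q = 11.4 + 0.7q → q* = 142.3333, p* = 111.0333.
With the tax, the buyer price exceeds the seller price by 52.7: (139.5 − 0.2q) − (11.4 + 0.7q) = 52.7 → q' = 83.7778.
Δq = 142.3333 − 83.7778 = 58.5555; the wedge equals the tax, 52.7.
The triangle = ½ × 58.5555 × 52.7 = 1542.94.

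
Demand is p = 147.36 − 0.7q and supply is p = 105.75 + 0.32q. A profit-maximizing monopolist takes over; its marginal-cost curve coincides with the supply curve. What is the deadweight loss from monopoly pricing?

140.57

Competitive equilibrium: 147.36 − 0.7q = 105.75 + 0.32q → q* = 40.7941, p* = 118.8041.
Marginal revenue: MR = 147.36 − 1.4q. Set MR = MC: 147.36 − 1.4q = 105.75 + 0.32q → q_m = 24.1919.
Price p_m = 147.36 − 0.7·24.1919 = 130.4257; MC(q_m) = 105.75 + 0.32·24.1919 = 113.4914.
Competitive q* = 40.7941, so Δq = 16.6022; wedge = 130.4257 − 113.4914 = 16.9343.
Deadweight loss = ½ × 16.6022 × 16.9343 = 140.57.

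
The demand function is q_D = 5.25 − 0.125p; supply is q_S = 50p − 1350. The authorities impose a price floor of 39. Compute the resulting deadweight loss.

In inverse form: demand p = 42 − 8q, supply p = 27 + 0.02q.
Competitive equilibrium: 42 − 8q = 27 + 0.02q → q* = 1.8703, p* = 27.0374.
At the floor p = 39, quantity demanded = (42 − 39)/8 = 0.375.
Sellers' marginal cost at q' = 0.375: 27 + 0.02·0.375 = 27.0075.
Δq = 1.8703 − 0.375 = 1.4953; wedge = 39 − 27.0075 = 11.9925.
Deadweight loss = ½ × 1.4953 × 11.9925 = 8.97.

8.97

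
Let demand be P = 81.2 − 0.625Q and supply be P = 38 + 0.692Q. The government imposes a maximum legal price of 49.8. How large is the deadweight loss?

Competitive equilibrium: 81.2 − 0.625Q = 38 + 0.692Q → Q* = 32.801822, P* = 60.698861.
At the ceiling P = 49.8, quantity supplied = (49.8 − 38)/0.692 = 17.052023.
Willingness to pay at Q' = 17.052023: 81.2 − 0.625·17.052023 = 70.542486.
ΔQ = 32.801822 − 17.052023 = 15.749799; wedge = 70.542486 − 49.8 = 20.742486.
The triangle = ½ × 15.749799 × 20.742486 = 163.34.

163.34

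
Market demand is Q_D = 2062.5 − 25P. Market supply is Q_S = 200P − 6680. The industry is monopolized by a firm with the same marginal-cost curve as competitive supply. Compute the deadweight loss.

5932.02

In inverse form: demand P = 82.5 − 0.04Q, supply P = 33.4 + 0.005Q.
Competitive equilibrium: 82.5 − 0.04Q = 33.4 + 0.005Q → Q* = 1091.1111, P* = 38.8556.
Marginal revenue: MR = 82.5 − 0.08Q. Set MR = MC: 82.5 − 0.08Q = 33.4 + 0.005Q → Q_m = 577.6471.
Price P_m = 82.5 − 0.04·577.6471 = 59.3941; MC(Q_m) = 33.4 + 0.005·577.6471 = 36.2882.
Competitive Q* = 1091.1111, so ΔQ = 513.464; wedge = 59.3941 − 36.2882 = 23.1059.
Deadweight loss = ½ × 513.464 × 23.1059 = 5932.02.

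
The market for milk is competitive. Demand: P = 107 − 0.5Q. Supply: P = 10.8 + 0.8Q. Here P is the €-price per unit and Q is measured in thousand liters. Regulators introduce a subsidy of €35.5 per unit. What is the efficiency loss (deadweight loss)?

€484.71 thousand

Competitive equilibrium: 107 − 0.5Q = 10.8 + 0.8Q → Q* = 74, P* = 70.
The subsidy lowers effective supply by 35.5: P = 0.8Q − 24.7.
New quantity: 107 − 0.5Q = 0.8Q − 24.7 → Q' = 101.3077.
Overproduction ΔQ = 101.3077 − 74 = 27.3077; wedge = subsidy = 35.5.
Welfare loss = ½ × 27.3077 × 35.5 = €484.71 thousand.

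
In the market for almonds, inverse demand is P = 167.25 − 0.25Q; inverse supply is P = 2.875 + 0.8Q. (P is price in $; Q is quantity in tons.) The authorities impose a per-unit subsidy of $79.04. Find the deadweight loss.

Competitive equilibrium: 167.25 − 0.25Q = 2.875 + 0.8Q → Q* = 156.5476, P* = 128.1131.
The subsidy lowers effective supply by 79.04: P = 0.8Q − 76.165.
New quantity: 167.25 − 0.25Q = 0.8Q − 76.165 → Q' = 231.8238.
Overproduction ΔQ = 231.8238 − 156.5476 = 75.2762; wedge = subsidy = 79.04.
DWL = ½ × 75.2762 × 79.04 = $2974.92.

$2974.92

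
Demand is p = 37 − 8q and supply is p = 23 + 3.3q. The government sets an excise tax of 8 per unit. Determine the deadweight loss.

Competitive equilibrium: 37 − 8q = 23 + 3.3q → q* = 1.2389, p* = 27.0885.
With the tax, the buyer price exceeds the seller price by 8: (37 − 8q) − (23 + 3.3q) = 8 → q' = 0.531.
Δq = 1.2389 − 0.531 = 0.7079; the wedge equals the tax, 8.
Welfare loss = ½ × 0.7079 × 8 = 2.83.

2.83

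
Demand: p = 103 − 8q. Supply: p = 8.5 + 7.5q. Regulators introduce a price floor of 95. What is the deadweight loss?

201.32

Competitive equilibrium: 103 − 8q = 8.5 + 7.5q → q* = 6.0968, p* = 54.2258.
At the floor p = 95, quantity demanded = (103 − 95)/8 = 1.
Sellers' marginal cost at q' = 1: 8.5 + 7.5·1 = 16.
Δq = 6.0968 − 1 = 5.0968; wedge = 95 − 16 = 79.
DWL = ½ × 5.0968 × 79 = 201.32.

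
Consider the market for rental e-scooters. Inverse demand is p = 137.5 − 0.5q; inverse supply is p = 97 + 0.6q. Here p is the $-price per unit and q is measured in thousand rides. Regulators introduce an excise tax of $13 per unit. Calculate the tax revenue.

Competitive equilibrium: 137.5 − 0.5q = 97 + 0.6q → q* = 36.8182, p* = 119.0909.
With the tax, the buyer price exceeds the seller price by 13: (137.5 − 0.5q) − (97 + 0.6q) = 13 → q' = 25.
Tax revenue = 13 × 25 = $325 thousand.

$325 thousand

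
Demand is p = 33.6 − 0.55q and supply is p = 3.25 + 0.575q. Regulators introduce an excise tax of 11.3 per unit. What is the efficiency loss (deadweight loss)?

Competitive equilibrium: 33.6 − 0.55q = 3.25 + 0.575q → q* = 26.9778, p* = 18.7622.
With the tax, the buyer price exceeds the seller price by 11.3: (33.6 − 0.55q) − (3.25 + 0.575q) = 11.3 → q' = 16.9333.
Δq = 26.9778 − 16.9333 = 10.0445; the wedge equals the tax, 11.3.
The triangle = ½ × 10.0445 × 11.3 = 56.75.

56.75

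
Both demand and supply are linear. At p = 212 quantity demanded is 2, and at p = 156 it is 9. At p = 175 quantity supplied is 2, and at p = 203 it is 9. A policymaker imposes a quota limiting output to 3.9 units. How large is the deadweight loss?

Demand slope = (156 − 212)/(9 − 2) = −8, so p = 228 − 8q.
Supply slope = (203 − 175)/(9 − 2) = 4, so p = 167 + 4q.
Competitive equilibrium: 228 − 8q = 167 + 4q → q* = 5.0833, p* = 187.3333.
At q = 3.9: demand price = 228 − 8·3.9 = 196.8; supply price = 167 + 4·3.9 = 182.6.
Δq = 5.0833 − 3.9 = 1.1833; wedge = 196.8 − 182.6 = 14.2.
Deadweight loss = ½ × 1.1833 × 14.2 = 8.40.

8.40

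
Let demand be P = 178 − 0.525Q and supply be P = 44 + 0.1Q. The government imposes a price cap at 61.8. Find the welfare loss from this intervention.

Competitive equilibrium: 178 − 0.525Q = 44 + 0.1Q → Q* = 214.4, P* = 65.44.
At the ceiling P = 61.8, quantity supplied = (61.8 − 44)/0.1 = 178.
Willingness to pay at Q' = 178: 178 − 0.525·178 = 84.55.
ΔQ = 214.4 − 178 = 36.4; wedge = 84.55 − 61.8 = 22.75.
DWL = ½ × 36.4 × 22.75 = 414.05.

414.05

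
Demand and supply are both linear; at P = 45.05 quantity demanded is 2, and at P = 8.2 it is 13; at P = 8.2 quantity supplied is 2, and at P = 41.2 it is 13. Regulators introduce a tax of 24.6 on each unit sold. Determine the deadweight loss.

47.65

Demand slope = (8.2 − 45.05)/(13 − 2) = −3.35, so P = 51.75 − 3.35Q.
Supply slope = (41.2 − 8.2)/(13 − 2) = 3, so P = 2.2 + 3Q.
Competitive equilibrium: 51.75 − 3.35Q = 2.2 + 3Q → Q* = 7.8031, P* = 25.6094.
With the tax, the buyer price exceeds the seller price by 24.6: (51.75 − 3.35Q) − (2.2 + 3Q) = 24.6 → Q' = 3.9291.
ΔQ = 7.8031 − 3.9291 = 3.874; the wedge equals the tax, 24.6.
The triangle = ½ × 3.874 × 24.6 = 47.65.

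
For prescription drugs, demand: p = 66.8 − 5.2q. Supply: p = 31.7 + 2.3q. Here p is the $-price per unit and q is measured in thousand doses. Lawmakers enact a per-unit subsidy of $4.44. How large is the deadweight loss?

$1.31 thousand

Competitive equilibrium: 66.8 − 5.2q = 31.7 + 2.3q → q* = 4.68, p* = 42.464.
The subsidy lowers effective supply by 4.44: p = 27.26 + 2.3q.
New quantity: 66.8 − 5.2q = 27.26 + 2.3q → q' = 5.272.
Overproduction Δq = 5.272 − 4.68 = 0.592; wedge = subsidy = 4.44.
Deadweight loss = ½ × 0.592 × 4.44 = $1.31 thousand.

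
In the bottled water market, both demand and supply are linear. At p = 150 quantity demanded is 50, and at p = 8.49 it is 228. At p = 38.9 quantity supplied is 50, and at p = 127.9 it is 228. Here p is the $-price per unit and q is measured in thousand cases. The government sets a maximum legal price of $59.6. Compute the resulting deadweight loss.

Demand slope = (8.49 − 150)/(228 − 50) = −0.795, so p = 189.75 − 0.795q.
Supply slope = (127.9 − 38.9)/(228 − 50) = 0.5, so p = 13.9 + 0.5q.
Competitive equilibrium: 189.75 − 0.795q = 13.9 + 0.5q → q* = 135.7915, p* = 81.7958.
At the ceiling p = 59.6, quantity supplied = (59.6 − 13.9)/0.5 = 91.4.
Willingness to pay at q' = 91.4: 189.75 − 0.795·91.4 = 117.087.
Δq = 135.7915 − 91.4 = 44.3915; wedge = 117.087 − 59.6 = 57.487.
DWL = ½ × 44.3915 × 57.487 = $1275.97 thousand.

$1275.97 thousand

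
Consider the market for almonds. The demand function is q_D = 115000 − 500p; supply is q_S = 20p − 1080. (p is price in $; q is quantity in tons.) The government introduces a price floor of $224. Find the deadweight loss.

In inverse form: demand p = 230 − 0.002q, supply p = 54 + 0.05q.
Competitive equilibrium: 230 − 0.002q = 54 + 0.05q → q* = 3384.6154, p* = 223.2308.
At the floor p = 224, quantity demanded = (230 − 224)/0.002 = 3000.
Sellers' marginal cost at q' = 3000: 54 + 0.05·3000 = 204.
Δq = 3384.6154 − 3000 = 384.6154; wedge = 224 − 204 = 20.
DWL = ½ × 384.6154 × 20 = $3846.15.

$3846.15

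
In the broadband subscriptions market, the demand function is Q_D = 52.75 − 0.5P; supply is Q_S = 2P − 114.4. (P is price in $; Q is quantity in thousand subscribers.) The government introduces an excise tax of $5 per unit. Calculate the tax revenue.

In inverse form: demand P = 105.5 − 2Q, supply P = 57.2 + 0.5Q.
Competitive equilibrium: 105.5 − 2Q = 57.2 + 0.5Q → Q* = 19.32, P* = 66.86.
With the tax, the buyer price exceeds the seller price by 5: (105.5 − 2Q) − (57.2 + 0.5Q) = 5 → Q' = 17.32.
Tax revenue = 5 × 17.32 = $86.60 thousand.

$86.60 thousand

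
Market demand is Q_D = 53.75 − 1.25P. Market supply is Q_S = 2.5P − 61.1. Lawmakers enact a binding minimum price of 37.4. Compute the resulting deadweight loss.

43.01

In inverse form: demand P = 43 − 0.8Q, supply P = 24.44 + 0.4Q.
Competitive equilibrium: 43 − 0.8Q = 24.44 + 0.4Q → Q* = 15.4667, P* = 30.6267.
At the floor P = 37.4, quantity demanded = (43 − 37.4)/0.8 = 7.
Sellers' marginal cost at Q' = 7: 24.44 + 0.4·7 = 27.24.
ΔQ = 15.4667 − 7 = 8.4667; wedge = 37.4 − 27.24 = 10.16.
The triangle = ½ × 8.4667 × 10.16 = 43.01.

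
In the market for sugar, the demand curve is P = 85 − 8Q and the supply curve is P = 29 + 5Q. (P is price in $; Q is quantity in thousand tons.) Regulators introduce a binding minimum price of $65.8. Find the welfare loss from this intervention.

$23.66 thousand

Competitive equilibrium: 85 − 8Q = 29 + 5Q → Q* = 4.3077, P* = 50.5385.
At the floor P = 65.8, quantity demanded = (85 − 65.8)/8 = 2.4.
Sellers' marginal cost at Q' = 2.4: 29 + 5·2.4 = 41.
ΔQ = 4.3077 − 2.4 = 1.9077; wedge = 65.8 − 41 = 24.8.
DWL = ½ × 1.9077 × 24.8 = $23.66 thousand.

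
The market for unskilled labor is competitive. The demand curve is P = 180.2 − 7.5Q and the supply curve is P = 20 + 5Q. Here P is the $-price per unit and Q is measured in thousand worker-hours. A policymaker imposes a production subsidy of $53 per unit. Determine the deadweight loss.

$112.36 thousand

Competitive equilibrium: 180.2 − 7.5Q = 20 + 5Q → Q* = 12.816, P* = 84.08.
The subsidy lowers effective supply by 53: P = 5Q − 33.
New quantity: 180.2 − 7.5Q = 5Q − 33 → Q' = 17.056.
Overproduction ΔQ = 17.056 − 12.816 = 4.24; wedge = subsidy = 53.
Deadweight loss = ½ × 4.24 × 53 = $112.36 thousand.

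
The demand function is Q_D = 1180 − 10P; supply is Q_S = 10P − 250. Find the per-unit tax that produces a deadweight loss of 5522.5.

In inverse form: demand P = 118 − 0.1Q, supply P = 25 + 0.1Q.
Competitive equilibrium: 118 − 0.1Q = 25 + 0.1Q → Q* = 465, P* = 71.5.
A tax t gives ΔQ = t/0.2 and wedge t, so DWL = t²/0.4.
t²/0.4 = 5522.5 → t² = 2209 → t = 47.

47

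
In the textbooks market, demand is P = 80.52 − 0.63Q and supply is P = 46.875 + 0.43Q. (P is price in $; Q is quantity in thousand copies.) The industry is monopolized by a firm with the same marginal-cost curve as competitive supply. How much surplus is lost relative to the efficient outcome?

Competitive equilibrium: 80.52 − 0.63Q = 46.875 + 0.43Q → Q* = 31.7406, P* = 60.5234.
Marginal revenue: MR = 80.52 − 1.26Q. Set MR = MC: 80.52 − 1.26Q = 46.875 + 0.43Q → Q_m = 19.9083.
Price P_m = 80.52 − 0.63·19.9083 = 67.9778; MC(Q_m) = 46.875 + 0.43·19.9083 = 55.4356.
Competitive Q* = 31.7406, so ΔQ = 11.8323; wedge = 67.9778 − 55.4356 = 12.5422.
Welfare loss = ½ × 11.8323 × 12.5422 = $74.20 thousand.

$74.20 thousand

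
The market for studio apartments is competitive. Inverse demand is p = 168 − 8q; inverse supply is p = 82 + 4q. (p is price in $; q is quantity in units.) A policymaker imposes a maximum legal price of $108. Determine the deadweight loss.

$2.67

Competitive equilibrium: 168 − 8q = 82 + 4q → q* = 7.1667, p* = 110.6667.
At the ceiling p = 108, quantity supplied = (108 − 82)/4 = 6.5.
Willingness to pay at q' = 6.5: 168 − 8·6.5 = 116.
Δq = 7.1667 − 6.5 = 0.6667; wedge = 116 − 108 = 8.
Welfare loss = ½ × 0.6667 × 8 = $2.67.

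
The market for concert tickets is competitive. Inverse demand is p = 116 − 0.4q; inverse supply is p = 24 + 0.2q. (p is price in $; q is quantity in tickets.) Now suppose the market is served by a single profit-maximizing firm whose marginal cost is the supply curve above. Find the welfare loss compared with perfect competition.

Competitive equilibrium: 116 − 0.4q = 24 + 0.2q → q* = 153.3333, p* = 54.6667.
Marginal revenue: MR = 116 − 0.8q. Set MR = MC: 116 − 0.8q = 24 + 0.2q → q_m = 92.
Price p_m = 116 − 0.4·92 = 79.2; MC(q_m) = 24 + 0.2·92 = 42.4.
Competitive q* = 153.3333, so Δq = 61.3333; wedge = 79.2 − 42.4 = 36.8.
Welfare loss = ½ × 61.3333 × 36.8 = $1128.53.

$1128.53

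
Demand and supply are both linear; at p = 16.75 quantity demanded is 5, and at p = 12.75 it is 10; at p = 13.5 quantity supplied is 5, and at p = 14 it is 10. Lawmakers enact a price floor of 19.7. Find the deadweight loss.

Demand slope = (12.75 − 16.75)/(10 − 5) = −0.8, so p = 20.75 − 0.8q.
Supply slope = (14 − 13.5)/(10 − 5) = 0.1, so p = 13 + 0.1q.
Competitive equilibrium: 20.75 − 0.8q = 13 + 0.1q → q* = 8.6111, p* = 13.8611.
At the floor p = 19.7, quantity demanded = (20.75 − 19.7)/0.8 = 1.3125.
Sellers' marginal cost at q' = 1.3125: 13 + 0.1·1.3125 = 13.1313.
Δq = 8.6111 − 1.3125 = 7.2986; wedge = 19.7 − 13.1313 = 6.5687.
The triangle = ½ × 7.2986 × 6.5687 = 23.97.

23.97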